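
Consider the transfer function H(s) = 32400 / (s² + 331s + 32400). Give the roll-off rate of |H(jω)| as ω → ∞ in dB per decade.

With 0 zeros and 2 poles, the high-frequency asymptotic slope is 20 × (0 − 2) = -40 dB/decade.

-40 dB/decade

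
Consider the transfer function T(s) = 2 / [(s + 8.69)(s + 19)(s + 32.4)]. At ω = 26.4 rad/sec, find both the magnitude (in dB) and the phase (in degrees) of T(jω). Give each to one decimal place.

|T| = -85.5 dB, ∠T = -165.2°

|j26.4 + 8.69| = √(26.4² + 8.69²) = 27.79
|j26.4 + 19| = √(26.4² + 19²) = 32.53
|j26.4 + 32.4| = √(26.4² + 32.4²) = 41.79
|T(j26.4)| = 2 / (27.79 × 32.53 × 41.79) = 5.2935e-05
20 log₁₀(5.2935e-05) = -85.53 dB
∠(j26.4 + 8.69) = arctan(26.4/8.69) = 71.78°
∠(j26.4 + 19) = arctan(26.4/19) = 54.26°
∠(j26.4 + 32.4) = arctan(26.4/32.4) = 39.17°
∠T(j26.4) = − (71.78° + 54.26° + 39.17°) = -165.21°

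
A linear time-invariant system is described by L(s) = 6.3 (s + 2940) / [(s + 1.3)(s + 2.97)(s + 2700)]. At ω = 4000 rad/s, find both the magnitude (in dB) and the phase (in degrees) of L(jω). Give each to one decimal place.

|L| = -127.9 dB, ∠L = -182.2 deg

|j4000 + 2940| = √(4000² + 2940²) = 4964
|j4000 + 1.3| = √(4000² + 1.3²) = 4000
|j4000 + 2.97| = √(4000² + 2.97²) = 4000
|j4000 + 2700| = √(4000² + 2700²) = 4826
|L(j4000)| = 6.3 × 4964 / (4000 × 4000 × 4826) = 4.0503e-07
20 log₁₀(4.0503e-07) = -127.85 dB
∠(j4000 + 2940) = arctan(4000/2940) = 53.68°
∠(j4000 + 1.3) = arctan(4000/1.3) = 89.98°
∠(j4000 + 2.97) = arctan(4000/2.97) = 89.96°
∠(j4000 + 2700) = arctan(4000/2700) = 55.98°
∠L(j4000) = 53.68° − (89.98° + 89.96° + 55.98°) = -182.24°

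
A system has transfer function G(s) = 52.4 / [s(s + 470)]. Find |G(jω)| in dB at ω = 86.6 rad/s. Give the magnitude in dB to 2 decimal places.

|j86.6 + 470| = √(86.6² + 470²) = 477.9
|j86.6| = 86.6
|G(j86.6)| = 52.4 / (477.9 × 86.6) = 0.0012661
20 log₁₀(0.0012661) = -57.951 dB

-57.95 dB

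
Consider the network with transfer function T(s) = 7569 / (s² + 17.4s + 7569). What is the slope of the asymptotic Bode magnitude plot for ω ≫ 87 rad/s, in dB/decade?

-40 dB/decade

With 0 zeros and 2 poles, the high-frequency asymptotic slope is 20 × (0 − 2) = -40 dB/decade.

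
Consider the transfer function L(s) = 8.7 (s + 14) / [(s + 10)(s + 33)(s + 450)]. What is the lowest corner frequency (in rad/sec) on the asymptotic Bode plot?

10 rad/sec

Break frequencies occur at each pole and zero magnitude: 10 rad/sec, 14 rad/sec, 33 rad/sec, 450 rad/sec.
The lowest is 10 rad/sec.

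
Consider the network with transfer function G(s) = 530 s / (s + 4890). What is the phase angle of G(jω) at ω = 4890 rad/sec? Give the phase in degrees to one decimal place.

45.0°

∠(j4890) = 90.00°
∠(j4890 + 4890) = arctan(4890/4890) = 45.00°
∠G(j4890) = 90.00° − 45.00° = 45.00°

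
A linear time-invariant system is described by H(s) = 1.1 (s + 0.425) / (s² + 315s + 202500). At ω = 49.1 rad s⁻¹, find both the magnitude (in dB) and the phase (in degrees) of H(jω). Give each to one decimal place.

|j49.1 + 0.425| = √(49.1² + 0.425²) = 49.1
|(j49.1)² + 315(j49.1) + 202500| = |2.0009e+05 + j15466| = 2.007e+05
|H(j49.1)| = 1.1 × 49.1 / 2.007e+05 = 0.00026914
20 log₁₀(0.00026914) = -71.40 dB
∠(j49.1 + 0.425) = arctan(49.1/0.425) = 89.50°
∠[(j49.1)² + 315(j49.1) + 202500] = ∠[2.0009e+05 + j15466] = 4.42°
∠H(j49.1) = 89.50° − 4.42° = 85.08°

|H| = -71.4 dB, ∠H = 85.1°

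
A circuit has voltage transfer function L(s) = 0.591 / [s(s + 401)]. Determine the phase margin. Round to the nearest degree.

90°

Gain crossover: |L(jω)| = 1 at ω ≈ 0.00147 rad s⁻¹.
∠L(j0.00147) = −90° − arctan(0.00147/401) ≈ -90.00°
PM = 180° + (-90.00°) = 90.00°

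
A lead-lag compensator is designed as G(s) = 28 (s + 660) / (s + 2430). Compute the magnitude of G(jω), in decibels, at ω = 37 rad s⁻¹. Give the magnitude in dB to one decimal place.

17.6 dB

|j37 + 660| = √(37² + 660²) = 661
|j37 + 2430| = √(37² + 2430²) = 2430
|G(j37)| = 28 × 661 / 2430 = 7.616
20 log₁₀(7.616) = 17.63 dB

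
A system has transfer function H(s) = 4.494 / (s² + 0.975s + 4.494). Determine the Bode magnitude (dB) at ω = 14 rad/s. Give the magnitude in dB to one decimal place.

-32.6 dB

|(j14)² + 0.975(j14) + 4.494| = |-191.51 + j13.65| = 192
|H(j14)| = 4.494 / 192 = 0.023407
20 log₁₀(0.023407) = -32.61 dB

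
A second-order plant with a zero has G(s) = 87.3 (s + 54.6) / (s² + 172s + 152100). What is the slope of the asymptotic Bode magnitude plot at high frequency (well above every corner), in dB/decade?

With 1 zero and 2 poles, the high-frequency asymptotic slope is 20 × (1 − 2) = -20 dB/decade.

-20 dB/decade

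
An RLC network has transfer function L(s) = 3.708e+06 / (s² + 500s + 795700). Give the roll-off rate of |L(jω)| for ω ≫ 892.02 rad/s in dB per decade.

-40 dB/decade

With 0 zeros and 2 poles, the high-frequency asymptotic slope is 20 × (0 − 2) = -40 dB/decade.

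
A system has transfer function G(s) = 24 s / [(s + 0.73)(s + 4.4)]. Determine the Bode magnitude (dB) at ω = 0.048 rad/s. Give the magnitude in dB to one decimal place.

|j0.048| = 0.048
|j0.048 + 0.73| = √(0.048² + 0.73²) = 0.7316
|j0.048 + 4.4| = √(0.048² + 4.4²) = 4.4
|G(j0.048)| = 24 × 0.048 / (0.7316 × 4.4) = 0.35786
20 log₁₀(0.35786) = -8.93 dB

-8.9 dB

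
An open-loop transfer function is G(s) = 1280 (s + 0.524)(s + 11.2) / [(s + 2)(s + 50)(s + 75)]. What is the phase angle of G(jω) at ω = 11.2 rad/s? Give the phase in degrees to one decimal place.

∠(j11.2 + 0.524) = arctan(11.2/0.524) = 87.32°
∠(j11.2 + 11.2) = arctan(11.2/11.2) = 45.00°
∠(j11.2 + 2) = arctan(11.2/2) = 79.88°
∠(j11.2 + 50) = arctan(11.2/50) = 12.63°
∠(j11.2 + 75) = arctan(11.2/75) = 8.49°
∠G(j11.2) = 87.32° + 45.00° − (79.88° + 12.63° + 8.49°) = 31.33°

31.3 deg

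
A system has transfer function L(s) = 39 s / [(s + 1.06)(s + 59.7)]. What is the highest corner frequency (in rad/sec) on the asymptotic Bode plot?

59.7 rad/sec

Break frequencies occur at each pole and zero magnitude: 1.06 rad/sec, 59.7 rad/sec.
The highest is 59.7 rad/sec.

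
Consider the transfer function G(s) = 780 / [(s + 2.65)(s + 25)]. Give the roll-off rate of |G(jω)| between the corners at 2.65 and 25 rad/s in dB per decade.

In this band the factors already past their corner are: pole at 2.65; net slope = -20 dB/decade.

-20 dB/decade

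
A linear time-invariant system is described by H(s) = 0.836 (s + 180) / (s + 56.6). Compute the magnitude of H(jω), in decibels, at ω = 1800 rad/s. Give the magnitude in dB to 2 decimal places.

-1.52 dB

|j1800 + 180| = √(1800² + 180²) = 1809
|j1800 + 56.6| = √(1800² + 56.6²) = 1801
|H(j1800)| = 0.836 × 1809 / 1801 = 0.83975
20 log₁₀(0.83975) = -1.517 dB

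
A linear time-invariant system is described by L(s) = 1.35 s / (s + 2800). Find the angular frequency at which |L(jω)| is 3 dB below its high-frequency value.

2800 rad/s

For a single-pole high-pass, the −3 dB point is at the pole: ω = 2800 rad/s.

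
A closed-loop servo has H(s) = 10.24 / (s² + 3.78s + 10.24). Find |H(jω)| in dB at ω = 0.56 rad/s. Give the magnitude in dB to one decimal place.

|(j0.56)² + 3.78(j0.56) + 10.24| = |9.9264 + j2.1168| = 10.15
|H(j0.56)| = 10.24 / 10.15 = 1.0089
20 log₁₀(1.0089) = 0.08 dB

0.1 dB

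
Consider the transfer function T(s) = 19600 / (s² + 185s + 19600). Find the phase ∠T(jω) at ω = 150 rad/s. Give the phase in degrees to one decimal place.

-96.0 deg

∠[(j150)² + 185(j150) + 19600] = ∠[-2900 + j27750] = 95.97°
∠T(j150) = −95.97° = -95.97°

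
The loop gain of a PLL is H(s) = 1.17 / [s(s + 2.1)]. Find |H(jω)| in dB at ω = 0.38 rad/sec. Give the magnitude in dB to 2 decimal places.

|j0.38 + 2.1| = √(0.38² + 2.1²) = 2.134
|j0.38| = 0.38
|H(j0.38)| = 1.17 / (2.134 × 0.38) = 1.4427
20 log₁₀(1.4427) = 3.184 dB

3.18 dB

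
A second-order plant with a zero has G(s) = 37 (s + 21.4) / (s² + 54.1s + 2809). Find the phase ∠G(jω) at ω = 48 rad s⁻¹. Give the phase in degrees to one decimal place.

-13.0°

∠(j48 + 21.4) = arctan(48/21.4) = 65.97°
∠[(j48)² + 54.1(j48) + 2809] = ∠[505 + j2596.8] = 79.00°
∠G(j48) = 65.97° − 79.00° = -13.02°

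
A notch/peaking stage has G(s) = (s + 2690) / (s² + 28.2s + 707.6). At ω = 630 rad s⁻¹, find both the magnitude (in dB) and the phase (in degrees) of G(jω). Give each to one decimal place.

|j630 + 2690| = √(630² + 2690²) = 2763
|(j630)² + 28.2(j630) + 707.6| = |-3.9619e+05 + j17766| = 3.966e+05
|G(j630)| = 1 × 2763 / 3.966e+05 = 0.0069664
20 log₁₀(0.0069664) = -43.14 dB
∠(j630 + 2690) = arctan(630/2690) = 13.18°
∠[(j630)² + 28.2(j630) + 707.6] = ∠[-3.9619e+05 + j17766] = 177.43°
∠G(j630) = 13.18° − 177.43° = -164.25°

|G| = -43.1 dB, ∠G = -164.3°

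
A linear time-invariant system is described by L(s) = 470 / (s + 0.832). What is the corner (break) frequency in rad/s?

The single real pole at s = −0.832 gives a corner at ω = 0.832 rad/s.

0.832 rad/s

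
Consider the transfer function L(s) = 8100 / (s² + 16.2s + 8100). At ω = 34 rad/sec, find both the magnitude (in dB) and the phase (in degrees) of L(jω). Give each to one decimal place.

|L| = 1.3 dB, ∠L = -4.5°

|(j34)² + 16.2(j34) + 8100| = |6944 + j550.8| = 6966
|L(j34)| = 8100 / 6966 = 1.1628
20 log₁₀(1.1628) = 1.31 dB
∠[(j34)² + 16.2(j34) + 8100] = ∠[6944 + j550.8] = 4.54°
∠L(j34) = −4.54° = -4.54°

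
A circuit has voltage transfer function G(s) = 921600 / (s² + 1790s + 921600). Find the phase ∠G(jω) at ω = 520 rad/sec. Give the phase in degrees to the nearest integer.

∠[(j520)² + 1790(j520) + 921600] = ∠[6.512e+05 + j9.308e+05] = 55.02°
∠G(j520) = −55.02° = -55.02°

-55°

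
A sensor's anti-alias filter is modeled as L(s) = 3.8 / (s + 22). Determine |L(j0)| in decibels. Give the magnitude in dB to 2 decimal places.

-15.25 dB

L(0) = 3.8 / 22 = 0.17273
20 log₁₀(0.17273) = -15.253 dB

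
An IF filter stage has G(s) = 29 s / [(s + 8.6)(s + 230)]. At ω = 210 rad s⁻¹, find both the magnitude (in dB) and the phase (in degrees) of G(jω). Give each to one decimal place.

|j210| = 210
|j210 + 8.6| = √(210² + 8.6²) = 210.2
|j210 + 230| = √(210² + 230²) = 311.4
|G(j210)| = 29 × 210 / (210.2 × 311.4) = 0.093035
20 log₁₀(0.093035) = -20.63 dB
∠(j210) = 90.00°
∠(j210 + 8.6) = arctan(210/8.6) = 87.65°
∠(j210 + 230) = arctan(210/230) = 42.40°
∠G(j210) = 90.00° − (87.65° + 42.40°) = -40.05°

|G| = -20.6 dB, ∠G = -40.1 deg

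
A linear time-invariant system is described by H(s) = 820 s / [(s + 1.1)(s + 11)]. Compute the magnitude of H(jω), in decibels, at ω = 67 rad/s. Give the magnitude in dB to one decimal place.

21.6 dB

|j67| = 67
|j67 + 1.1| = √(67² + 1.1²) = 67.01
|j67 + 11| = √(67² + 11²) = 67.9
|H(j67)| = 820 × 67 / (67.01 × 67.9) = 12.075
20 log₁₀(12.075) = 21.64 dB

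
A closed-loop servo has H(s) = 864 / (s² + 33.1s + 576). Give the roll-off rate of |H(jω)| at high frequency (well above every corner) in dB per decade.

With 0 zeros and 2 poles, the high-frequency asymptotic slope is 20 × (0 − 2) = -40 dB/decade.

-40 dB/decade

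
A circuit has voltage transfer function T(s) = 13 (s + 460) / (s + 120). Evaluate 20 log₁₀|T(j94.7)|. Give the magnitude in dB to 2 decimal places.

|j94.7 + 460| = √(94.7² + 460²) = 469.6
|j94.7 + 120| = √(94.7² + 120²) = 152.9
|T(j94.7)| = 13 × 469.6 / 152.9 = 39.94
20 log₁₀(39.94) = 32.028 dB

32.03 dB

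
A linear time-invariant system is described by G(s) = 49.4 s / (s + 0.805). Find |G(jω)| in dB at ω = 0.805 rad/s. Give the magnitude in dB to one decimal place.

30.9 dB

|j0.805| = 0.805
|j0.805 + 0.805| = √(0.805² + 0.805²) = 1.138
|G(j0.805)| = 49.4 × 0.805 / 1.138 = 34.931
20 log₁₀(34.931) = 30.86 dB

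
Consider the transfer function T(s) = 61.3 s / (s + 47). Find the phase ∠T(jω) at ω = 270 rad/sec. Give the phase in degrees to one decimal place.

∠(j270) = 90.00°
∠(j270 + 47) = arctan(270/47) = 80.13°
∠T(j270) = 90.00° − 80.13° = 9.87°

9.9°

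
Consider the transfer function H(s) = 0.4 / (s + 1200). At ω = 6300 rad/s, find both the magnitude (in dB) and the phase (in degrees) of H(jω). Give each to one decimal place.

|j6300 + 1200| = √(6300² + 1200²) = 6413
|H(j6300)| = 0.4 / 6413 = 6.2371e-05
20 log₁₀(6.2371e-05) = -84.10 dB
∠(j6300 + 1200) = arctan(6300/1200) = 79.22°
∠H(j6300) = −79.22° = -79.22°

|H| = -84.1 dB, ∠H = -79.2°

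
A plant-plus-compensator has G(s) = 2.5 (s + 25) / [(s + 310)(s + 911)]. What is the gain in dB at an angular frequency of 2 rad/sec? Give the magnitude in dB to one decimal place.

|j2 + 25| = √(2² + 25²) = 25.08
|j2 + 310| = √(2² + 310²) = 310
|j2 + 911| = √(2² + 911²) = 911
|G(j2)| = 2.5 × 25.08 / (310 × 911) = 0.00022201
20 log₁₀(0.00022201) = -73.07 dB

-73.1 dB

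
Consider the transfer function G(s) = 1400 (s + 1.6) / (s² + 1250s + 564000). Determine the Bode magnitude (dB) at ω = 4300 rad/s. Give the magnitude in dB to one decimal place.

|j4300 + 1.6| = √(4300² + 1.6²) = 4300
|(j4300)² + 1250(j4300) + 564000| = |-1.7926e+07 + j5.375e+06| = 1.871e+07
|G(j4300)| = 1400 × 4300 / 1.871e+07 = 0.32168
20 log₁₀(0.32168) = -9.85 dB

-9.9 dB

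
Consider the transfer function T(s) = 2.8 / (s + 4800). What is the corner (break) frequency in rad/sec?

The single real pole at s = −4800 gives a corner at ω = 4800 rad/sec.

4800 rad/sec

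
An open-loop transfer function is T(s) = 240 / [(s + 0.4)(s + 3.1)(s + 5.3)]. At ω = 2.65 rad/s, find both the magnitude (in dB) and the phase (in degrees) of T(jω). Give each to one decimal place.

|j2.65 + 0.4| = √(2.65² + 0.4²) = 2.68
|j2.65 + 3.1| = √(2.65² + 3.1²) = 4.078
|j2.65 + 5.3| = √(2.65² + 5.3²) = 5.926
|T(j2.65)| = 240 / (2.68 × 4.078 × 5.926) = 3.7056
20 log₁₀(3.7056) = 11.38 dB
∠(j2.65 + 0.4) = arctan(2.65/0.4) = 81.42°
∠(j2.65 + 3.1) = arctan(2.65/3.1) = 40.53°
∠(j2.65 + 5.3) = arctan(2.65/5.3) = 26.57°
∠T(j2.65) = − (81.42° + 40.53° + 26.57°) = -148.51°

|T| = 11.4 dB, ∠T = -148.5°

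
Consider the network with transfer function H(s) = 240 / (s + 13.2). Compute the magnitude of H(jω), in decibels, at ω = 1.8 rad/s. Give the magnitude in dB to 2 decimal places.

25.11 dB

|j1.8 + 13.2| = √(1.8² + 13.2²) = 13.32
|H(j1.8)| = 240 / 13.32 = 18.015
20 log₁₀(18.015) = 25.113 dB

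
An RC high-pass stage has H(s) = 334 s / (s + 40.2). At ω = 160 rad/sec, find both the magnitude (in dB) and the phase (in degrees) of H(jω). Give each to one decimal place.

|H| = 50.2 dB, ∠H = 14.1°

|j160| = 160
|j160 + 40.2| = √(160² + 40.2²) = 165
|H(j160)| = 334 × 160 / 165 = 323.93
20 log₁₀(323.93) = 50.21 dB
∠(j160) = 90.00°
∠(j160 + 40.2) = arctan(160/40.2) = 75.90°
∠H(j160) = 90.00° − 75.90° = 14.10°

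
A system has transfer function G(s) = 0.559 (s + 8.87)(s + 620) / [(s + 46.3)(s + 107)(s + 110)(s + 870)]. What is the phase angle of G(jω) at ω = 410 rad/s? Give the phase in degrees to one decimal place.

∠(j410 + 8.87) = arctan(410/8.87) = 88.76°
∠(j410 + 620) = arctan(410/620) = 33.48°
∠(j410 + 46.3) = arctan(410/46.3) = 83.56°
∠(j410 + 107) = arctan(410/107) = 75.37°
∠(j410 + 110) = arctan(410/110) = 74.98°
∠(j410 + 870) = arctan(410/870) = 25.23°
∠G(j410) = 88.76° + 33.48° − (83.56° + 75.37° + 74.98° + 25.23°) = -136.91°

-136.9 deg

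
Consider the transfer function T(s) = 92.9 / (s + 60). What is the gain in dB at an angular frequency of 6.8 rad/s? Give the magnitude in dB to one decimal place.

|j6.8 + 60| = √(6.8² + 60²) = 60.38
|T(j6.8)| = 92.9 / 60.38 = 1.5385
20 log₁₀(1.5385) = 3.74 dB

3.7 dB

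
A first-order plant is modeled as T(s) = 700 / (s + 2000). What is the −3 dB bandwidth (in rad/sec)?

2000 rad/sec

For a single-pole low-pass, the −3 dB point is at the pole: ω = 2000 rad/sec.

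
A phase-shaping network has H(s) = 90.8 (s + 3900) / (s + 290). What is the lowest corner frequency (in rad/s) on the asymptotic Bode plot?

Break frequencies occur at each pole and zero magnitude: 290 rad/s, 3900 rad/s.
The lowest is 290 rad/s.

290 rad/s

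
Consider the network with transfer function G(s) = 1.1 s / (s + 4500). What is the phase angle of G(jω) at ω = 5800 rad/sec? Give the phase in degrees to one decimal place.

∠(j5800) = 90.00°
∠(j5800 + 4500) = arctan(5800/4500) = 52.19°
∠G(j5800) = 90.00° − 52.19° = 37.81°

37.8 deg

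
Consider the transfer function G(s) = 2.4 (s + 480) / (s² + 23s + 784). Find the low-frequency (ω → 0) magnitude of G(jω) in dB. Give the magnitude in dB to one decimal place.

3.3 dB

G(0) = 2.4 × 480 / 784 = 1.4694
20 log₁₀(1.4694) = 3.34 dB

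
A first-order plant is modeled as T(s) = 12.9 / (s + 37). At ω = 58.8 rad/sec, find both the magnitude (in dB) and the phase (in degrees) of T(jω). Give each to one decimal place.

|j58.8 + 37| = √(58.8² + 37²) = 69.47
|T(j58.8)| = 12.9 / 69.47 = 0.18568
20 log₁₀(0.18568) = -14.62 dB
∠(j58.8 + 37) = arctan(58.8/37) = 57.82°
∠T(j58.8) = −57.82° = -57.82°

|T| = -14.6 dB, ∠T = -57.8°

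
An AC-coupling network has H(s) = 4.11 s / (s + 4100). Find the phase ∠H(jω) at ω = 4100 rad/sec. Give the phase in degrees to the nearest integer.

∠(j4100) = 90.00°
∠(j4100 + 4100) = arctan(4100/4100) = 45.00°
∠H(j4100) = 90.00° − 45.00° = 45.00°

45 deg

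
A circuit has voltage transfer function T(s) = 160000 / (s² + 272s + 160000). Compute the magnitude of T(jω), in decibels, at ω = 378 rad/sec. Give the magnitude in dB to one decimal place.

|(j378)² + 272(j378) + 160000| = |17116 + j1.0282e+05| = 1.042e+05
|T(j378)| = 160000 / 1.042e+05 = 1.5351
20 log₁₀(1.5351) = 3.72 dB

3.7 dB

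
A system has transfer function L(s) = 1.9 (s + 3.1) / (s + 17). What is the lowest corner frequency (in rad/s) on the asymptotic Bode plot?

3.1 rad/s

Break frequencies occur at each pole and zero magnitude: 3.1 rad/s, 17 rad/s.
The lowest is 3.1 rad/s.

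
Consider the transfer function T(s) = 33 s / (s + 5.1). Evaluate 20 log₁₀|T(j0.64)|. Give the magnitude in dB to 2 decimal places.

12.27 dB

|j0.64| = 0.64
|j0.64 + 5.1| = √(0.64² + 5.1²) = 5.14
|T(j0.64)| = 33 × 0.64 / 5.14 = 4.1089
20 log₁₀(4.1089) = 12.275 dB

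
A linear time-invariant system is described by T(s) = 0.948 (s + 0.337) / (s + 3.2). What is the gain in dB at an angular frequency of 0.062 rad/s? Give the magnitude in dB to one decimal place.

|j0.062 + 0.337| = √(0.062² + 0.337²) = 0.3427
|j0.062 + 3.2| = √(0.062² + 3.2²) = 3.201
|T(j0.062)| = 0.948 × 0.3427 / 3.201 = 0.10149
20 log₁₀(0.10149) = -19.87 dB

-19.9 dB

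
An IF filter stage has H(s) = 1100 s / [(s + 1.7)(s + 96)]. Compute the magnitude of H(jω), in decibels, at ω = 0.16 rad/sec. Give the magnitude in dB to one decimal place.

|j0.16| = 0.16
|j0.16 + 1.7| = √(0.16² + 1.7²) = 1.708
|j0.16 + 96| = √(0.16² + 96²) = 96
|H(j0.16)| = 1100 × 0.16 / (1.708 × 96) = 1.0737
20 log₁₀(1.0737) = 0.62 dB

0.6 dB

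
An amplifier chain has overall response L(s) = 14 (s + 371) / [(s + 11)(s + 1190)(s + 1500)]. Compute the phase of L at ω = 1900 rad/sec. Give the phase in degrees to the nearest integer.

-120 deg

∠(j1900 + 371) = arctan(1900/371) = 78.95°
∠(j1900 + 11) = arctan(1900/11) = 89.67°
∠(j1900 + 1190) = arctan(1900/1190) = 57.94°
∠(j1900 + 1500) = arctan(1900/1500) = 51.71°
∠L(j1900) = 78.95° − (89.67° + 57.94° + 51.71°) = -120.37°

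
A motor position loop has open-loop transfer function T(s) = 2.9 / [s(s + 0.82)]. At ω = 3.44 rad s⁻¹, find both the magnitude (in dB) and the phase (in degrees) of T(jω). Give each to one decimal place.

|j3.44 + 0.82| = √(3.44² + 0.82²) = 3.536
|j3.44| = 3.44
|T(j3.44)| = 2.9 / (3.536 × 3.44) = 0.23839
20 log₁₀(0.23839) = -12.45 dB
∠(j3.44 + 0.82) = arctan(3.44/0.82) = 76.59°
∠(j3.44) = 90.00°
∠T(j3.44) = − (76.59° + 90.00°) = -166.59°

|T| = -12.5 dB, ∠T = -166.6 deg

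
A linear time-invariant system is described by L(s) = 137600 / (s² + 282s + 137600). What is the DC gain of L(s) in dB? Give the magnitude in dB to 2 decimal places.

L(0) = 137600 / 137600 = 1
20 log₁₀(1) = 0.000 dB

0.00 dB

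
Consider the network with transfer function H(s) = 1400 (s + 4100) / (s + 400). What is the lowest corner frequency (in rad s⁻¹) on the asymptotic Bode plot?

Break frequencies occur at each pole and zero magnitude: 400 rad s⁻¹, 4100 rad s⁻¹.
The lowest is 400 rad s⁻¹.

400 rad s⁻¹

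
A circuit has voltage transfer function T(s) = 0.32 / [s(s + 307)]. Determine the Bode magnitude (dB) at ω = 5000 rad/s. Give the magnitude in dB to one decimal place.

|j5000 + 307| = √(5000² + 307²) = 5009
|j5000| = 5000
|T(j5000)| = 0.32 / (5009 × 5000) = 1.2776e-08
20 log₁₀(1.2776e-08) = -157.87 dB

-157.9 dB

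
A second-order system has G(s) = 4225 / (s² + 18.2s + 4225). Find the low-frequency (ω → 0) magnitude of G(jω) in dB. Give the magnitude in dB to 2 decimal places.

0.00 dB

G(0) = 4225 / 4225 = 1
20 log₁₀(1) = 0.000 dB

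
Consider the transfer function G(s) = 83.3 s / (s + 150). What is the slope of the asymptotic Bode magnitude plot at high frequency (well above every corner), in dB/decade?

With 1 zero and 1 pole, the high-frequency asymptotic slope is 20 × (1 − 1) = 0 dB/decade.

0 dB/decade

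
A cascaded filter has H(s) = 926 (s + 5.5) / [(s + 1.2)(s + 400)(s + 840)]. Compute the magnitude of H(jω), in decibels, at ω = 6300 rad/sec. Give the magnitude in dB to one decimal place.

|j6300 + 5.5| = √(6300² + 5.5²) = 6300
|j6300 + 1.2| = √(6300² + 1.2²) = 6300
|j6300 + 400| = √(6300² + 400²) = 6313
|j6300 + 840| = √(6300² + 840²) = 6356
|H(j6300)| = 926 × 6300 / (6300 × 6313 × 6356) = 2.308e-05
20 log₁₀(2.308e-05) = -92.74 dB

-92.7 dB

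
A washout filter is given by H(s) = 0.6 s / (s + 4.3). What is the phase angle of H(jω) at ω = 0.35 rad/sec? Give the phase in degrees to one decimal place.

85.3 deg

∠(j0.35) = 90.00°
∠(j0.35 + 4.3) = arctan(0.35/4.3) = 4.65°
∠H(j0.35) = 90.00° − 4.65° = 85.35°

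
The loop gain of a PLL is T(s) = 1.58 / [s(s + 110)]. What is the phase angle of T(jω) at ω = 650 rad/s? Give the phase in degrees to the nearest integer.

-170°

∠(j650 + 110) = arctan(650/110) = 80.39°
∠(j650) = 90.00°
∠T(j650) = − (80.39° + 90.00°) = -170.39°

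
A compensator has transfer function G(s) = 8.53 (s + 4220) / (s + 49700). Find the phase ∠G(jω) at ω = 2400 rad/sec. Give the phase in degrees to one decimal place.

∠(j2400 + 4220) = arctan(2400/4220) = 29.63°
∠(j2400 + 49700) = arctan(2400/49700) = 2.76°
∠G(j2400) = 29.63° − 2.76° = 26.86°

26.9 deg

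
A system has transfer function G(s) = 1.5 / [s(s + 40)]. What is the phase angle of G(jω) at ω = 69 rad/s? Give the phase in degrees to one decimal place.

∠(j69 + 40) = arctan(69/40) = 59.90°
∠(j69) = 90.00°
∠G(j69) = − (59.90° + 90.00°) = -149.90°

-149.9 deg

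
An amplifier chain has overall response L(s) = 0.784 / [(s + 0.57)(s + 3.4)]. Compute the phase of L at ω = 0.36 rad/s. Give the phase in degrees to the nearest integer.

∠(j0.36 + 0.57) = arctan(0.36/0.57) = 32.28°
∠(j0.36 + 3.4) = arctan(0.36/3.4) = 6.04°
∠L(j0.36) = − (32.28° + 6.04°) = -38.32°

-38 deg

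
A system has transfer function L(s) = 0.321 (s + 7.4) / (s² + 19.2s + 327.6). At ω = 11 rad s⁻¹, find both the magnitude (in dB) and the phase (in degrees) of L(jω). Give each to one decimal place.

|L| = -36.8 dB, ∠L = 10.4 deg

|j11 + 7.4| = √(11² + 7.4²) = 13.26
|(j11)² + 19.2(j11) + 327.6| = |206.6 + j211.2| = 295.4
|L(j11)| = 0.321 × 13.26 / 295.4 = 0.014404
20 log₁₀(0.014404) = -36.83 dB
∠(j11 + 7.4) = arctan(11/7.4) = 56.07°
∠[(j11)² + 19.2(j11) + 327.6] = ∠[206.6 + j211.2] = 45.63°
∠L(j11) = 56.07° − 45.63° = 10.44°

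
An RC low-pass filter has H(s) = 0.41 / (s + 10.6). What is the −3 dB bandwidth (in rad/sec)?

10.6 rad/sec

For a single-pole low-pass, the −3 dB point is at the pole: ω = 10.6 rad/sec.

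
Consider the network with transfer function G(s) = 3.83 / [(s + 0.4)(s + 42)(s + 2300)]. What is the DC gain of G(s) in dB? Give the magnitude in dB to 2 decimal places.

-80.08 dB

G(0) = 3.83 / (0.4 × 42 × 2300) = 9.912e-05
20 log₁₀(9.912e-05) = -80.077 dB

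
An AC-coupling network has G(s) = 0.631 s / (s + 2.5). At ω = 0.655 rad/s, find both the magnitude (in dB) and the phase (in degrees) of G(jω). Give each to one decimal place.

|j0.655| = 0.655
|j0.655 + 2.5| = √(0.655² + 2.5²) = 2.584
|G(j0.655)| = 0.631 × 0.655 / 2.584 = 0.15992
20 log₁₀(0.15992) = -15.92 dB
∠(j0.655) = 90.00°
∠(j0.655 + 2.5) = arctan(0.655/2.5) = 14.68°
∠G(j0.655) = 90.00° − 14.68° = 75.32°

|G| = -15.9 dB, ∠G = 75.3°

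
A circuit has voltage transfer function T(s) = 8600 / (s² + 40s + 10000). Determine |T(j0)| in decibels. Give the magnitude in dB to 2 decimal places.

-1.31 dB

T(0) = 8600 / 10000 = 0.86
20 log₁₀(0.86) = -1.310 dB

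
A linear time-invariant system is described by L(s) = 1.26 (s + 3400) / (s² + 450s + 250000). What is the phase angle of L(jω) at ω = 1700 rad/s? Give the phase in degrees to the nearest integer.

-137°

∠(j1700 + 3400) = arctan(1700/3400) = 26.57°
∠[(j1700)² + 450(j1700) + 250000] = ∠[-2.64e+06 + j7.65e+05] = 163.84°
∠L(j1700) = 26.57° − 163.84° = -137.27°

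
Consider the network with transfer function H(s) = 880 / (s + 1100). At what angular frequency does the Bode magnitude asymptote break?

The single real pole at s = −1100 gives a corner at ω = 1100 rad s⁻¹.

1100 rad s⁻¹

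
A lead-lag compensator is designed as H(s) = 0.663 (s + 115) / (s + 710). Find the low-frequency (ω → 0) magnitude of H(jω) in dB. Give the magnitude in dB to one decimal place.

H(0) = 0.663 × 115 / 710 = 0.10739
20 log₁₀(0.10739) = -19.38 dB

-19.4 dB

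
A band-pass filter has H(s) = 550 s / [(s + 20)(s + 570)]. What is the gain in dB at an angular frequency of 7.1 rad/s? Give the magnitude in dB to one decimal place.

-9.8 dB

|j7.1| = 7.1
|j7.1 + 20| = √(7.1² + 20²) = 21.22
|j7.1 + 570| = √(7.1² + 570²) = 570
|H(j7.1)| = 550 × 7.1 / (21.22 × 570) = 0.32278
20 log₁₀(0.32278) = -9.82 dB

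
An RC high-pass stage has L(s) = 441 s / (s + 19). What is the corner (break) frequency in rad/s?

19 rad/s

The single real pole at s = −19 gives a corner at ω = 19 rad/s.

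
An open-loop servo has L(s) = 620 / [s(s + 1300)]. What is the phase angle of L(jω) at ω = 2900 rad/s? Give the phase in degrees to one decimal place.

∠(j2900 + 1300) = arctan(2900/1300) = 65.85°
∠(j2900) = 90.00°
∠L(j2900) = − (65.85° + 90.00°) = -155.85°

-155.9°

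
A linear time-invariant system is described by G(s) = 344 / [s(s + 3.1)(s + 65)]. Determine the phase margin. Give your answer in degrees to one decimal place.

Gain crossover: |G(jω)| = 1 at ω ≈ 1.53 rad/s.
∠G(j1.53) = −90° − arctan(1.53/3.1) − arctan(1.53/65) ≈ -117.62°
PM = 180° + (-117.62°) = 62.38°

62.4°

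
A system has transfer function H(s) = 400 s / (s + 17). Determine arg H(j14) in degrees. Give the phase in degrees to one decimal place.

∠(j14) = 90.00°
∠(j14 + 17) = arctan(14/17) = 39.47°
∠H(j14) = 90.00° − 39.47° = 50.53°

50.5°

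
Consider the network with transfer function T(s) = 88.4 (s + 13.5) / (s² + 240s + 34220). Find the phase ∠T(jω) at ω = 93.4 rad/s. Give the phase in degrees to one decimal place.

∠(j93.4 + 13.5) = arctan(93.4/13.5) = 81.78°
∠[(j93.4)² + 240(j93.4) + 34220] = ∠[25496 + j22416] = 41.32°
∠T(j93.4) = 81.78° − 41.32° = 40.45°

40.5°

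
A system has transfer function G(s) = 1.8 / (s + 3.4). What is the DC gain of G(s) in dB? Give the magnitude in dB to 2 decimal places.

-5.52 dB

G(0) = 1.8 / 3.4 = 0.52941
20 log₁₀(0.52941) = -5.524 dB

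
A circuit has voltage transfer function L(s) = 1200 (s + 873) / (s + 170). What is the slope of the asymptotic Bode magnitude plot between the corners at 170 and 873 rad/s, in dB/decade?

In this band the factors already past their corner are: pole at 170; net slope = -20 dB/decade.

-20 dB/decade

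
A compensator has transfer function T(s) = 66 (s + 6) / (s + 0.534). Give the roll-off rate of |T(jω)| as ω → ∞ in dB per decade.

0 dB/decade

With 1 zero and 1 pole, the high-frequency asymptotic slope is 20 × (1 − 1) = 0 dB/decade.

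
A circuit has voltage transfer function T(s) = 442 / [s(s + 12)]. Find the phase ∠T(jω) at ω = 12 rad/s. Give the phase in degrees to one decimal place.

-135.0°

∠(j12 + 12) = arctan(12/12) = 45.00°
∠(j12) = 90.00°
∠T(j12) = − (45.00° + 90.00°) = -135.00°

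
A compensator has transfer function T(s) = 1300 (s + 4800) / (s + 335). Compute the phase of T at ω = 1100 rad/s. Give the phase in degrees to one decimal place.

-60.2°

∠(j1100 + 4800) = arctan(1100/4800) = 12.91°
∠(j1100 + 335) = arctan(1100/335) = 73.06°
∠T(j1100) = 12.91° − 73.06° = -60.15°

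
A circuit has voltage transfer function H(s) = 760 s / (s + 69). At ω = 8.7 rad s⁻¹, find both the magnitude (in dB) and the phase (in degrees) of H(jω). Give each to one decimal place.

|j8.7| = 8.7
|j8.7 + 69| = √(8.7² + 69²) = 69.55
|H(j8.7)| = 760 × 8.7 / 69.55 = 95.073
20 log₁₀(95.073) = 39.56 dB
∠(j8.7) = 90.00°
∠(j8.7 + 69) = arctan(8.7/69) = 7.19°
∠H(j8.7) = 90.00° − 7.19° = 82.81°

|H| = 39.6 dB, ∠H = 82.8°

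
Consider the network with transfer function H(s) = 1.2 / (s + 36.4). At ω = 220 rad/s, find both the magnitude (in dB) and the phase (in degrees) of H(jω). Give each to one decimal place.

|H| = -45.4 dB, ∠H = -80.6°

|j220 + 36.4| = √(220² + 36.4²) = 223
|H(j220)| = 1.2 / 223 = 0.0053814
20 log₁₀(0.0053814) = -45.38 dB
∠(j220 + 36.4) = arctan(220/36.4) = 80.61°
∠H(j220) = −80.61° = -80.61°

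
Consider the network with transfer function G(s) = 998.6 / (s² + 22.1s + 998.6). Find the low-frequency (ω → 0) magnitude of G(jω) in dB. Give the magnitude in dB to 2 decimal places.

G(0) = 998.6 / 998.6 = 1
20 log₁₀(1) = 0.000 dB

0.00 dB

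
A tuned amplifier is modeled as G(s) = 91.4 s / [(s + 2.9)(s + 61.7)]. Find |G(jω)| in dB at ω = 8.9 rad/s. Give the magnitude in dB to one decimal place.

|j8.9| = 8.9
|j8.9 + 2.9| = √(8.9² + 2.9²) = 9.361
|j8.9 + 61.7| = √(8.9² + 61.7²) = 62.34
|G(j8.9)| = 91.4 × 8.9 / (9.361 × 62.34) = 1.394
20 log₁₀(1.394) = 2.89 dB

2.9 dB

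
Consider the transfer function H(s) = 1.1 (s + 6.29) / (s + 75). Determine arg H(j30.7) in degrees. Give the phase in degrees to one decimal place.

56.2°

∠(j30.7 + 6.29) = arctan(30.7/6.29) = 78.42°
∠(j30.7 + 75) = arctan(30.7/75) = 22.26°
∠H(j30.7) = 78.42° − 22.26° = 56.16°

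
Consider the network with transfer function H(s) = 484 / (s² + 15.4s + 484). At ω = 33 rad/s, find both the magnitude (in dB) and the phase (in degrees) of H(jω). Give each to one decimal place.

|H| = -4.3 dB, ∠H = -140.0 deg

|(j33)² + 15.4(j33) + 484| = |-605 + j508.2| = 790.1
|H(j33)| = 484 / 790.1 = 0.61256
20 log₁₀(0.61256) = -4.26 dB
∠[(j33)² + 15.4(j33) + 484] = ∠[-605 + j508.2] = 139.97°
∠H(j33) = −139.97° = -139.97°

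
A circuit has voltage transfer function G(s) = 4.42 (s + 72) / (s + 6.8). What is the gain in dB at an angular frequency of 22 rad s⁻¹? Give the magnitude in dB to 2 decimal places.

23.20 dB

|j22 + 72| = √(22² + 72²) = 75.29
|j22 + 6.8| = √(22² + 6.8²) = 23.03
|G(j22)| = 4.42 × 75.29 / 23.03 = 14.451
20 log₁₀(14.451) = 23.198 dB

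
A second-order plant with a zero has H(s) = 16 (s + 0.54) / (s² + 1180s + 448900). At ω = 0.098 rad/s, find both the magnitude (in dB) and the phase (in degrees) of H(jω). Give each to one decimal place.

|j0.098 + 0.54| = √(0.098² + 0.54²) = 0.5488
|(j0.098)² + 1180(j0.098) + 448900| = |4.489e+05 + j115.64| = 4.489e+05
|H(j0.098)| = 16 × 0.5488 / 4.489e+05 = 1.9561e-05
20 log₁₀(1.9561e-05) = -94.17 dB
∠(j0.098 + 0.54) = arctan(0.098/0.54) = 10.29°
∠[(j0.098)² + 1180(j0.098) + 448900] = ∠[4.489e+05 + j115.64] = 0.01°
∠H(j0.098) = 10.29° − 0.01° = 10.27°

|H| = -94.2 dB, ∠H = 10.3°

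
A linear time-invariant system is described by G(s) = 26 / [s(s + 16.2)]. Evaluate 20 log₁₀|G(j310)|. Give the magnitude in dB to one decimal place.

|j310 + 16.2| = √(310² + 16.2²) = 310.4
|j310| = 310
|G(j310)| = 26 / (310.4 × 310) = 0.00027018
20 log₁₀(0.00027018) = -71.37 dB

-71.4 dB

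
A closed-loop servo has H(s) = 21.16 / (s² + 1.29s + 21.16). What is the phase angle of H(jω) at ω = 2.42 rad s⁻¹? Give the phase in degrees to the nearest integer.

-12 deg

∠[(j2.42)² + 1.29(j2.42) + 21.16] = ∠[15.304 + j3.1218] = 11.53°
∠H(j2.42) = −11.53° = -11.53°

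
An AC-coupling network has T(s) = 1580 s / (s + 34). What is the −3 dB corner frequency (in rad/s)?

34 rad/s

For a single-pole high-pass, the −3 dB point is at the pole: ω = 34 rad/s.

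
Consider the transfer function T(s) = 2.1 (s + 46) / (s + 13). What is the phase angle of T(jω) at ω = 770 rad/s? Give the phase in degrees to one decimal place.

∠(j770 + 46) = arctan(770/46) = 86.58°
∠(j770 + 13) = arctan(770/13) = 89.03°
∠T(j770) = 86.58° − 89.03° = -2.45°

-2.5°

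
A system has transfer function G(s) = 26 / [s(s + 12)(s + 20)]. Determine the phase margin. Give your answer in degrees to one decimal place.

Gain crossover: |G(jω)| = 1 at ω ≈ 0.108 rad/s.
∠G(j0.108) = −90° − arctan(0.108/12) − arctan(0.108/20) ≈ -90.83°
PM = 180° + (-90.83°) = 89.17°

89.2°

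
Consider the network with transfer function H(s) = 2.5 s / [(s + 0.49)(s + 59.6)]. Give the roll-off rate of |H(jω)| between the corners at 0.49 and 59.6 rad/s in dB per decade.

0 dB/decade

In this band the factors already past their corner are: 1 differentiator zero, pole at 0.49; net slope = 0 dB/decade.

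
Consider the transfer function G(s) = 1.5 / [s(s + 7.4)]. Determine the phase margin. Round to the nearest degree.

Gain crossover: |G(jω)| = 1 at ω ≈ 0.203 rad/sec.
∠G(j0.203) = −90° − arctan(0.203/7.4) ≈ -91.57°
PM = 180° + (-91.57°) = 88.43°

88 deg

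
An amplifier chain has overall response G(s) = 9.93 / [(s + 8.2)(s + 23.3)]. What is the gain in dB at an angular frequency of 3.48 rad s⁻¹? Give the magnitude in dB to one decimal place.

-26.5 dB

|j3.48 + 8.2| = √(3.48² + 8.2²) = 8.908
|j3.48 + 23.3| = √(3.48² + 23.3²) = 23.56
|G(j3.48)| = 9.93 / (8.908 × 23.56) = 0.047318
20 log₁₀(0.047318) = -26.50 dB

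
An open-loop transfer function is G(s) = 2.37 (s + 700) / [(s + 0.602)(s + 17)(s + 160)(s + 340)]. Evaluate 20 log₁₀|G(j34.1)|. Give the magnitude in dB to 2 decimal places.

|j34.1 + 700| = √(34.1² + 700²) = 700.8
|j34.1 + 0.602| = √(34.1² + 0.602²) = 34.11
|j34.1 + 17| = √(34.1² + 17²) = 38.1
|j34.1 + 160| = √(34.1² + 160²) = 163.6
|j34.1 + 340| = √(34.1² + 340²) = 341.7
|G(j34.1)| = 2.37 × 700.8 / (34.11 × 38.1 × 163.6 × 341.7) = 2.2865e-05
20 log₁₀(2.2865e-05) = -92.817 dB

-92.82 dB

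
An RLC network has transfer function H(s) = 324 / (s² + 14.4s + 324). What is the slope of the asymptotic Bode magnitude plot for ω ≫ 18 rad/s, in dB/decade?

With 0 zeros and 2 poles, the high-frequency asymptotic slope is 20 × (0 − 2) = -40 dB/decade.

-40 dB/decade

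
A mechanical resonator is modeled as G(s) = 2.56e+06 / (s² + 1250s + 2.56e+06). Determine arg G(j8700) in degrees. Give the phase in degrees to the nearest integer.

∠[(j8700)² + 1250(j8700) + 2.56e+06] = ∠[-7.313e+07 + j1.0875e+07] = 171.54°
∠G(j8700) = −171.54° = -171.54°

-172°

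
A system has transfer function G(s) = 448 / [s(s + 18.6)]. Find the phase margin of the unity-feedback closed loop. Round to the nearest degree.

Gain crossover: |G(jω)| = 1 at ω ≈ 17.5 rad/s.
∠G(j17.5) = −90° − arctan(17.5/18.6) ≈ -133.30°
PM = 180° + (-133.30°) = 46.70°

47°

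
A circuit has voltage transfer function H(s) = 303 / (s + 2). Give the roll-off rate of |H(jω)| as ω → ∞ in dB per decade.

With 0 zeros and 1 pole, the high-frequency asymptotic slope is 20 × (0 − 1) = -20 dB/decade.

-20 dB/decade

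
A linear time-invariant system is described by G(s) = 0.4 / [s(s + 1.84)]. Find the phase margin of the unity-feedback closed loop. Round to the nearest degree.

Gain crossover: |G(jω)| = 1 at ω ≈ 0.216 rad/s.
∠G(j0.216) = −90° − arctan(0.216/1.84) ≈ -96.69°
PM = 180° + (-96.69°) = 83.31°

83 deg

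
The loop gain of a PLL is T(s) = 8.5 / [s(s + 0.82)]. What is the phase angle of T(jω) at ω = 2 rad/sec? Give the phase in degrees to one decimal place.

∠(j2 + 0.82) = arctan(2/0.82) = 67.71°
∠(j2) = 90.00°
∠T(j2) = − (67.71° + 90.00°) = -157.71°

-157.7 deg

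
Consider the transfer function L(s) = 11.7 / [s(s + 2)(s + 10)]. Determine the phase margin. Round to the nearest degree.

71°

Gain crossover: |L(jω)| = 1 at ω ≈ 0.562 rad/s.
∠L(j0.562) = −90° − arctan(0.562/2) − arctan(0.562/10) ≈ -108.92°
PM = 180° + (-108.92°) = 71.08°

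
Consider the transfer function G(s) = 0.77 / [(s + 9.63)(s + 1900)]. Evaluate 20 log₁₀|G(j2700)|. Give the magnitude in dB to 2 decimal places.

|j2700 + 9.63| = √(2700² + 9.63²) = 2700
|j2700 + 1900| = √(2700² + 1900²) = 3302
|G(j2700)| = 0.77 / (2700 × 3302) = 8.638e-08
20 log₁₀(8.638e-08) = -141.272 dB

-141.27 dB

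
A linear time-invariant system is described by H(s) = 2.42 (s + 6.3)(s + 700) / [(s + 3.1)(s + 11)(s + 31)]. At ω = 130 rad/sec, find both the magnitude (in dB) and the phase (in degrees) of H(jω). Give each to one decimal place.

|H| = -20.1 dB, ∠H = -152.6°

|j130 + 6.3| = √(130² + 6.3²) = 130.2
|j130 + 700| = √(130² + 700²) = 712
|j130 + 3.1| = √(130² + 3.1²) = 130
|j130 + 11| = √(130² + 11²) = 130.5
|j130 + 31| = √(130² + 31²) = 133.6
|H(j130)| = 2.42 × 130.2 × 712 / (130 × 130.5 × 133.6) = 0.098905
20 log₁₀(0.098905) = -20.10 dB
∠(j130 + 6.3) = arctan(130/6.3) = 87.23°
∠(j130 + 700) = arctan(130/700) = 10.52°
∠(j130 + 3.1) = arctan(130/3.1) = 88.63°
∠(j130 + 11) = arctan(130/11) = 85.16°
∠(j130 + 31) = arctan(130/31) = 76.59°
∠H(j130) = 87.23° + 10.52° − (88.63° + 85.16° + 76.59°) = -152.64°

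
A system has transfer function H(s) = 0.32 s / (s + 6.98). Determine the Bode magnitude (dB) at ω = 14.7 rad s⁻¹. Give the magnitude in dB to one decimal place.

|j14.7| = 14.7
|j14.7 + 6.98| = √(14.7² + 6.98²) = 16.27
|H(j14.7)| = 0.32 × 14.7 / 16.27 = 0.28907
20 log₁₀(0.28907) = -10.78 dB

-10.8 dB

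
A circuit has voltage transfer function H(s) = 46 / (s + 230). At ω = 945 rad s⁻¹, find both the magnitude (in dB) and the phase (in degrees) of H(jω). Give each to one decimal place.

|j945 + 230| = √(945² + 230²) = 972.6
|H(j945)| = 46 / 972.6 = 0.047297
20 log₁₀(0.047297) = -26.50 dB
∠(j945 + 230) = arctan(945/230) = 76.32°
∠H(j945) = −76.32° = -76.32°

|H| = -26.5 dB, ∠H = -76.3°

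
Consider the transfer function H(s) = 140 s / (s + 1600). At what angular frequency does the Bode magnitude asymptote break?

1600 rad/s

The single real pole at s = −1600 gives a corner at ω = 1600 rad/s.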